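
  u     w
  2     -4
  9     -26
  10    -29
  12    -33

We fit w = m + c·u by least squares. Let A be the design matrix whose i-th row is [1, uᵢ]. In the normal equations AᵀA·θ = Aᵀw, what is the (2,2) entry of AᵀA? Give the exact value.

Row 2 ↔ basis u, column 2 ↔ basis u, so (AᵀA)_{2,2} = Σᵢ (u)·(u) = (2)·(2) + (9)·(9) + (10)·(10) + (12)·(12) = 329.

329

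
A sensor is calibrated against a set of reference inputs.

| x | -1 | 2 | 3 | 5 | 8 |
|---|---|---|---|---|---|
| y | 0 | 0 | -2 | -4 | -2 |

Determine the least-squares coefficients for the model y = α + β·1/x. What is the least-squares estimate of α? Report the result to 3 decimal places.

Normal-equation sums: Σ1 = 5, Σ1/x = 19/120, Σ1/x·1/x = 20401/14400.
For Mᵀy: Σy = -8, Σ1/x·y = -103/60.
MᵀM·[α, β]ᵀ = Mᵀy becomes [[5, 19/120]; [19/120, 20401/14400]]·[α, β]ᵀ = [-8, -103/60]ᵀ.
Determinant 5·(20401/14400) − (19/120)² = 25411/3600.
α = ((-8)·(20401/14400) − (19/120)·(-103/60))/(25411/3600) = -79647/50822; β = (5·(-103/60) − (19/120)·(-8))/(25411/3600) = -26340/25411.

α = -1.567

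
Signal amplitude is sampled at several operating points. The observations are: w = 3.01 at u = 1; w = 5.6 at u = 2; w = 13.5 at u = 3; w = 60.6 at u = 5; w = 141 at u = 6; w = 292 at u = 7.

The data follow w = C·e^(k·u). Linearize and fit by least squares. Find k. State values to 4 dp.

Linearized form: ln w = k·u + ln C. From the 6 transformed points,
Sums: Σu = 24.0000, Σ(u)² = 124.0000, Σln w = 20.1572, Σu·ln w = 102.3069.
Normal system: [[124.0000, 24.0000]; [24.0000, 6]]·[k, ln C]ᵀ = [102.3069, 20.1572]ᵀ.
Solving (det = 168.0000): k = 0.77422, ln C = 0.26267.

k = 0.7742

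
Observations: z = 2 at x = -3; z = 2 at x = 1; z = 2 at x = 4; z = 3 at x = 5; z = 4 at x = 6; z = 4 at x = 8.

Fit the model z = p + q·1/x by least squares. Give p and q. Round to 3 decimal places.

The normal equations are: 6·p + (169/120)·q = 17;  (169/120)·p + (18101/14400)·q = 18/5.
(Σ1 = 6, Σ1/x = 169/120, Σ1/x·1/x = 18101/14400, Σz = 17, Σ1/x·z = 18/5.)
det = 6·(18101/14400) − (169/120)² = 16009/2880.
p = (17·(18101/14400) − (169/120)·(18/5))/(16009/2880) = 234709/80045; q = (6·(18/5) − (169/120)·17)/(16009/2880) = -6744/16009.

p = 2.932, q = -0.421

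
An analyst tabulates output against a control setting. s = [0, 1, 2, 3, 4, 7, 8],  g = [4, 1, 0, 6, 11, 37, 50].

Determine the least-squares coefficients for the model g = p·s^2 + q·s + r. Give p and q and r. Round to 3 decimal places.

Forming XᵀX = [[6851, 955, 143]; [955, 143, 25]; [143, 25, 7]] and Xᵀg = [5244, 722, 109]ᵀ gives XᵀX·[p, q, r]ᵀ = Xᵀg.
Row-reducing yields p = 49879/47922, q = -115727/47922, r = 23428/7987.

p = 1.041, q = -2.415, r = 2.933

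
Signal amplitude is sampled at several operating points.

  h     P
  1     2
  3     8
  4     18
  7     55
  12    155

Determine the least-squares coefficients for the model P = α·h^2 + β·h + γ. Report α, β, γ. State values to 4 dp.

α = 1.0441, β = 0.4669, γ = -0.6523

From the data, Σh^2·h^2 = 23475, Σh^2·h = 2163, Σh^2 = 219, Σh·h = 219, Σh = 27, Σ1 = 5.
Right-hand side: Σh^2·P = 25377, Σh·P = 2343, ΣP = 238.
Normal equations: [[23475, 2163, 219]; [2163, 219, 27]; [219, 27, 5]]·[α, β, γ]ᵀ = [25377, 2343, 238]ᵀ.
Solving the 3×3 system (Gaussian elimination) gives α = 7981/7644, β = 3569/7644, γ = -831/1274.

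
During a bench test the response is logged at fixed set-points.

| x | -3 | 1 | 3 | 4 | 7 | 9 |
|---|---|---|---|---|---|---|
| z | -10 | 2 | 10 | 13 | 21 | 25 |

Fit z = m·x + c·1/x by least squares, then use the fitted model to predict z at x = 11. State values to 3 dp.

From the data, Σx·x = 165, Σx·1/x = 6, Σ1/x·1/x = 83665/63504.
And Σx·z = 486, Σ1/x·z = 637/36.
So AᵀA·[m, c]ᵀ = Aᵀz: [[165, 6]; [6, 83665/63504]]·[m, c]ᵀ = [486, 637/36]ᵀ.
det = 165·(83665/63504) − 6² = 3839527/21168.
m = (486·(83665/63504) − 6·(637/36))/(3839527/21168) = 11306394/3839527; c = (165·(637/36) − 6·486)/(3839527/21168) = 75852/3839527.
At x = 11: ẑ = (11306394/3839527)·(11) + (75852/3839527)·(1/11) = 1368149526/42234797.

ẑ = 32.394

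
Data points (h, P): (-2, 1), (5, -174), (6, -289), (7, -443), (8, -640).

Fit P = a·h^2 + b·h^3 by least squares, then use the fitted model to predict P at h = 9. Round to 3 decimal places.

With design matrix A, AᵀA = [[8434, 60444]; [60444, 442138]] and AᵀP = [-77417, -563811]ᵀ.
Eliminating b: 442138·(row 1) − 60444·(row 2) gives 75514756·a = 442138·(-77417) − 60444·(-563811) = -150005462, so a = -75002731/37757378.
Then b = ((-563811) − 60444·(-75002731/37757378))/442138 = -37894413/37757378.
At h = 9: P̂ = (-75002731/37757378)·(81) + (-37894413/37757378)·(729) = -16850124144/18878689.

P̂ = -892.547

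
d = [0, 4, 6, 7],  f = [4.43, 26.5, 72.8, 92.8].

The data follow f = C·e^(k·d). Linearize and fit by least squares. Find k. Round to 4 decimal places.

Linearized form: ln f = k·d + ln C. From the 4 transformed points,
XᵀX = [[101.0000, 17.0000]; [17.0000, 4]], rhs = [70.5480, 13.5837]ᵀ  (here Σd = 17.0000, Σ(d)² = 101.0000, Σln f = 13.5837, Σd·ln f = 70.5480).
Solving (det = 115.0000): k = 0.44582, ln C = 1.50120.

k = 0.4458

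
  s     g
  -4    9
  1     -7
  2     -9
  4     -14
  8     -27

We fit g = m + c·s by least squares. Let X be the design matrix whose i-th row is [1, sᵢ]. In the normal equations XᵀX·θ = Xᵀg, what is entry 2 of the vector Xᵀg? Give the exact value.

-333

Entry 2 ↔ basis s, so (Xᵀg)_{2} = Σᵢ (s)·gᵢ = (-4)·(9) + (1)·(-7) + (2)·(-9) + (4)·(-14) + (8)·(-27) = -333.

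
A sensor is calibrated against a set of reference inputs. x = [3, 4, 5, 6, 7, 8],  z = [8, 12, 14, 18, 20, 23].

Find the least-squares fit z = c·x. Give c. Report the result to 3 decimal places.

With design matrix M, MᵀM = [[199]] and Mᵀz = [574]ᵀ.
c = 574/199 = 2.88442.

c = 2.884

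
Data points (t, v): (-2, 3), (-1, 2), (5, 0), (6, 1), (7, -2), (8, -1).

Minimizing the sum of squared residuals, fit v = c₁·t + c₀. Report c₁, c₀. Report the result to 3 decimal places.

Entries of AᵀA: Σt·t = 179, Σt = 23, Σ1 = 6.
For Aᵀv: Σt·v = -24, Σv = 3.
Eliminating c₀: 6·(row 1) − 23·(row 2) gives 545·c₁ = 6·(-24) − 23·3 = -213, so c₁ = -213/545.
Then c₀ = (3 − 23·(-213/545))/6 = 1089/545.

c₁ = -0.391, c₀ = 1.998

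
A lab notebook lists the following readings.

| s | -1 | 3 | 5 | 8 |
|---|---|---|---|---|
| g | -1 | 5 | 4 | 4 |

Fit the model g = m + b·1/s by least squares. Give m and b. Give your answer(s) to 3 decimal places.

Normal-equation sums: Σ1 = 4, Σ1/s = -41/120, Σ1/s·1/s = 16801/14400.
Moment sums: Σg = 12, Σ1/s·g = 119/30.
Normal equations: [[4, -41/120]; [-41/120, 16801/14400]]·[m, b]ᵀ = [12, 119/30]ᵀ.
Determinant 4·(16801/14400) − (-41/120)² = 21841/4800.
m = (12·(16801/14400) − (-41/120)·(119/30))/(21841/4800) = 221128/65523; b = (4·(119/30) − (-41/120)·12)/(21841/4800) = 95840/21841.

m = 3.375, b = 4.388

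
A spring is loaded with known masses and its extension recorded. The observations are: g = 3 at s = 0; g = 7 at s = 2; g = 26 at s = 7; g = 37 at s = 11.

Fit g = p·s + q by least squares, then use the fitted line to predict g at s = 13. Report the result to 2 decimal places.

Normal-equation sums: Σs·s = 174, Σs = 20, Σ1 = 4.
Right-hand side: Σs·g = 603, Σg = 73.
Δ = 174·4 − 20² = 296.
p = (603·4 − 20·73)/296 = 119/37; q = (174·73 − 20·603)/296 = 321/148.
At s = 13: ĝ = (119/37)·(13) + (321/148)·(1) = 6509/148.

ĝ = 43.98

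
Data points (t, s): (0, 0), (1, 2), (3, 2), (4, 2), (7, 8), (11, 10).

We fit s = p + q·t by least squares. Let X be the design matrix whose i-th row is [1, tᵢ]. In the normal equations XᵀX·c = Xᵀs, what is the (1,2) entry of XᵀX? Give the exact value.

26

Row 1 ↔ basis 1, column 2 ↔ basis t, so (XᵀX)_{1,2} = Σᵢ t = (1)·(0) + (1)·(1) + (1)·(3) + (1)·(4) + (1)·(7) + (1)·(11) = 26.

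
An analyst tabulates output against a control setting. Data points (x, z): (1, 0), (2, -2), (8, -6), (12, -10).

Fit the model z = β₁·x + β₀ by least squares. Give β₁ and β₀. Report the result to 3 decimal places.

β₁ = -0.848, β₀ = 0.378

AᵀA·[β₁, β₀]ᵀ = Aᵀz reads: 213·β₁ + 23·β₀ = -172;  23·β₁ + 4·β₀ = -18.
(Σx·x = 213, Σx = 23, Σ1 = 4, Σx·z = -172, Σz = -18.)
Determinant 213·4 − 23² = 323.
β₁ = ((-172)·4 − 23·(-18))/323 = -274/323; β₀ = (213·(-18) − 23·(-172))/323 = 122/323.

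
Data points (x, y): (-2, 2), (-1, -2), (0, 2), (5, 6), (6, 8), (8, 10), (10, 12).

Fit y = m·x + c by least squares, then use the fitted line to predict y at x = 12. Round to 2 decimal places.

ŷ = 13.80

MᵀM·[m, c]ᵀ = Mᵀy reads: 230·m + 26·c = 276;  26·m + 7·c = 38.
Eliminating c: 7·(row 1) − 26·(row 2) gives 934·m = 7·276 − 26·38 = 944, so m = 472/467.
Then c = (38 − 26·(472/467))/7 = 782/467.
At x = 12: ŷ = (472/467)·(12) + (782/467)·(1) = 6446/467.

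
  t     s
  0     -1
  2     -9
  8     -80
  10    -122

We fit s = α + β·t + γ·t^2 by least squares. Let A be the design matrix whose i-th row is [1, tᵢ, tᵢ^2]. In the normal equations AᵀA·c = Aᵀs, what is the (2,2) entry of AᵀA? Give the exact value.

Row 2 ↔ basis t, column 2 ↔ basis t, so (AᵀA)_{2,2} = Σᵢ (t)·(t) = (0)·(0) + (2)·(2) + (8)·(8) + (10)·(10) = 168.

168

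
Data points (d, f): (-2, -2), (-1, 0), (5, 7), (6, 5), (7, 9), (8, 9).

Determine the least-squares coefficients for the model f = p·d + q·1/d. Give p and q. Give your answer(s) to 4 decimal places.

XᵀX·[p, q]ᵀ = Xᵀf reads: 179·p + 6·q = 204;  6·p + (955249/705600)·q = 4741/840.
(Σd·d = 179, Σd·1/d = 6, Σ1/d·1/d = 955249/705600, Σd·f = 204, Σ1/d·f = 4741/840.)
Δ = 179·(955249/705600) − 6² = 145587971/705600.
p = (204·(955249/705600) − 6·(4741/840))/(145587971/705600) = 170976156/145587971; q = (179·(4741/840) − 6·204)/(145587971/705600) = -150797640/145587971.

p = 1.1744, q = -1.0358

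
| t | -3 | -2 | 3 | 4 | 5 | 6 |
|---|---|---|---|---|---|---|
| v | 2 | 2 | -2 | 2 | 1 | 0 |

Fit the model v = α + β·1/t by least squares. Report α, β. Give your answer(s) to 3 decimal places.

α = 0.889, β = -2.883

The normal equations are: 6·α + (7/60)·β = 5;  (7/60)·α + (241/400)·β = -49/30.
det = 6·(241/400) − (7/60)² = 2593/720.
α = (5·(241/400) − (7/60)·(-49/30))/(2593/720) = 11531/12965; β = (6·(-49/30) − (7/60)·5)/(2593/720) = -7476/2593.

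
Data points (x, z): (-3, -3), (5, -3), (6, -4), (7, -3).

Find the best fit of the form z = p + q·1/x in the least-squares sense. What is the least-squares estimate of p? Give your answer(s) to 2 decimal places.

p = -3.22

Forming MᵀM = [[4, 37/210]; [37/210, 8789/44100]] and Mᵀz = [-13, -73/105]ᵀ gives MᵀM·[p, q]ᵀ = Mᵀz.
det = 4·(8789/44100) − (37/210)² = 33787/44100.
p = ((-13)·(8789/44100) − (37/210)·(-73/105))/(33787/44100) = -108855/33787; q = (4·(-73/105) − (37/210)·(-13))/(33787/44100) = -21630/33787.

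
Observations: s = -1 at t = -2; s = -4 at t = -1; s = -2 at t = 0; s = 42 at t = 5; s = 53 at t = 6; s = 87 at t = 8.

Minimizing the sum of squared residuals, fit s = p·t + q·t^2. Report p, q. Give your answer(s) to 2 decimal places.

p = 3.23, q = 0.96

From the data, Σt·t = 130, Σt·t^2 = 844, Σt^2·t^2 = 6034.
And Σt·s = 1230, Σt^2·s = 8518.
Eliminating q: 6034·(row 1) − 844·(row 2) gives 72084·p = 6034·1230 − 844·8518 = 232628, so p = 58157/18021.
Then q = (8518 − 844·(58157/18021))/6034 = 17305/18021.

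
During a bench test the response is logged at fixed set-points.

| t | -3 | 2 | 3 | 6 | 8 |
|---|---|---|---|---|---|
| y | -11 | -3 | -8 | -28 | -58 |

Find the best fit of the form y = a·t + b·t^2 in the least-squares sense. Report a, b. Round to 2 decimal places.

a = 0.76, b = -0.98

Forming AᵀA = [[122, 736]; [736, 5570]] and Aᵀy = [-629, -4903]ᵀ gives AᵀA·[a, b]ᵀ = Aᵀy.
det = 122·5570 − 736² = 137844.
a = ((-629)·5570 − 736·(-4903))/137844 = 17513/22974; b = (122·(-4903) − 736·(-629))/137844 = -22537/22974.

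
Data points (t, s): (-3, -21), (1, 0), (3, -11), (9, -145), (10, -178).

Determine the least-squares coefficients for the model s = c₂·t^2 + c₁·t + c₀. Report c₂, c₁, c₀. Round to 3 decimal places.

c₂ = -1.953, c₁ = 1.511, c₀ = 1.077

The normal system MᵀM·[c₂, c₁, c₀]ᵀ = Mᵀs is [[16724, 1730, 200]; [1730, 200, 20]; [200, 20, 5]]·[c₂, c₁, c₀]ᵀ = [-29833, -3055, -355]ᵀ.
Row-reducing yields c₂ = -3949/2022, c₁ = 3055/2022, c₀ = 363/337.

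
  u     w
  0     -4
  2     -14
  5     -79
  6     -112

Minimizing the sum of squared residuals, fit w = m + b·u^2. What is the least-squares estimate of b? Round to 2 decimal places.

Forming MᵀM = [[4, 65]; [65, 1937]] and Mᵀw = [-209, -6063]ᵀ gives MᵀM·[m, b]ᵀ = Mᵀw.
Δ = 4·1937 − 65² = 3523.
m = ((-209)·1937 − 65·(-6063))/3523 = -826/271; b = (4·(-6063) − 65·(-209))/3523 = -10667/3523.

b = -3.03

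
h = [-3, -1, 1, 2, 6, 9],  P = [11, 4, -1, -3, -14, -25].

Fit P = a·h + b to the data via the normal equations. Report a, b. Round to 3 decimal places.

Forming XᵀX = [[132, 14]; [14, 6]] and XᵀP = [-353, -28]ᵀ gives XᵀX·[a, b]ᵀ = XᵀP.
Δ = 132·6 − 14² = 596.
a = ((-353)·6 − 14·(-28))/596 = -863/298; b = (132·(-28) − 14·(-353))/596 = 623/298.

a = -2.896, b = 2.091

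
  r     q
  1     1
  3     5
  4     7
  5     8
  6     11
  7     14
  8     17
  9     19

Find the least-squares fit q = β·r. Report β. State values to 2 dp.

The normal equations are: 281·β = 555.
Hence β = 555 / 281 ≈ 1.97509.

β = 1.98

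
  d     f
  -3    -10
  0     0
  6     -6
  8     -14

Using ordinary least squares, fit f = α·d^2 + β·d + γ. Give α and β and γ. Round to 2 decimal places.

Compute the Gram sums: Σd^2·d^2 = 5473, Σd^2·d = 701, Σd^2 = 109, Σd·d = 109, Σd = 11, Σ1 = 4.
And Σd^2·f = -1202, Σd·f = -118, Σf = -30.
Solving the 3×3 system (Gaussian elimination) gives α = -1069/2406, β = 21811/12030, γ = -759/2005.

α = -0.44, β = 1.81, γ = -0.38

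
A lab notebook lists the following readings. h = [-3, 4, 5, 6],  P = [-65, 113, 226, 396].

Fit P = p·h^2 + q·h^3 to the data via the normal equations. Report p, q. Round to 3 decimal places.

Compute the Gram sums: Σh^2·h^2 = 2258, Σh^2·h^3 = 11682, Σh^3·h^3 = 67106.
And Σh^2·P = 21129, Σh^3·P = 122773.
So AᵀA·[p, q]ᵀ = AᵀP: [[2258, 11682]; [11682, 67106]]·[p, q]ᵀ = [21129, 122773]ᵀ.
det = 2258·67106 − 11682² = 15056224.
p = (21129·67106 − 11682·122773)/15056224 = -2043939/1882028; q = (2258·122773 − 11682·21129)/15056224 = 3799057/1882028.

p = -1.086, q = 2.019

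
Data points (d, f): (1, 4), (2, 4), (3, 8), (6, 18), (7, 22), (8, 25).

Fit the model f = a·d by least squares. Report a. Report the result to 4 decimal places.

AᵀA·[a]ᵀ = Aᵀf reads: 163·a = 498.
a = 498/163 = 3.05521.

a = 3.0552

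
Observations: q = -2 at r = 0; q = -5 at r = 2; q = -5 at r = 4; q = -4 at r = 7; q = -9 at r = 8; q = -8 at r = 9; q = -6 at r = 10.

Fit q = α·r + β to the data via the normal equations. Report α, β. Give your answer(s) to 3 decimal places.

α = -0.458, β = -2.953

The normal equations are: 314·α + 40·β = -262;  40·α + 7·β = -39.
(Σr·r = 314, Σr = 40, Σ1 = 7, Σr·q = -262, Σq = -39.)
Determinant 314·7 − 40² = 598.
α = ((-262)·7 − 40·(-39))/598 = -137/299; β = (314·(-39) − 40·(-262))/598 = -883/299.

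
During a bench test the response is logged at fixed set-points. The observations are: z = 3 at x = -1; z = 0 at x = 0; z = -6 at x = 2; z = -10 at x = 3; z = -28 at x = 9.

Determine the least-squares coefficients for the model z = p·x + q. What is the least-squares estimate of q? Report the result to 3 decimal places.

Normal-equation sums: Σx·x = 95, Σx = 13, Σ1 = 5.
And Σx·z = -297, Σz = -41.
AᵀA·[p, q]ᵀ = Aᵀz becomes [[95, 13]; [13, 5]]·[p, q]ᵀ = [-297, -41]ᵀ.
Determinant 95·5 − 13² = 306.
p = ((-297)·5 − 13·(-41))/306 = -28/9; q = (95·(-41) − 13·(-297))/306 = -1/9.

q = -0.111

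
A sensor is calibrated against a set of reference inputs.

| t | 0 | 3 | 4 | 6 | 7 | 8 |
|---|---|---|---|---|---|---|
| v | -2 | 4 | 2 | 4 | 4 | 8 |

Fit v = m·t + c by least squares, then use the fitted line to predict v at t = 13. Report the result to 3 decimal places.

Entries of XᵀX: Σt·t = 174, Σt = 28, Σ1 = 6.
Right-hand side: Σt·v = 136, Σv = 20.
det = 174·6 − 28² = 260.
m = (136·6 − 28·20)/260 = 64/65; c = (174·20 − 28·136)/260 = -82/65.
At t = 13: v̂ = (64/65)·(13) + (-82/65)·(1) = 150/13.

v̂ = 11.538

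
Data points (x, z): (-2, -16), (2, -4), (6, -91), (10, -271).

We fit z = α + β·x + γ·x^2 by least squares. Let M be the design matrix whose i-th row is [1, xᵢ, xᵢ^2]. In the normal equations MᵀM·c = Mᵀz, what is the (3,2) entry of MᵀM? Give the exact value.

1216

Row 3 ↔ basis x^2, column 2 ↔ basis x, so (MᵀM)_{3,2} = Σᵢ (x^2)·(x) = (4)·(-2) + (4)·(2) + (36)·(6) + (100)·(10) = 1216.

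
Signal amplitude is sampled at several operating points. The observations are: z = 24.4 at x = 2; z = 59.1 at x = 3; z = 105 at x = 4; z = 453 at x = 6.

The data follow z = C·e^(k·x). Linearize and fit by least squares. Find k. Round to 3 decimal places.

Taking logs, ln z = k·x + ln C, so regress ln z on x.
Σx = 15.0000, Σ(x)² = 65.0000, Σln z = 18.0437, Σx·ln z = 73.9381.
Normal system: [[65.0000, 15.0000]; [15.0000, 4]]·[k, ln C]ᵀ = [73.9381, 18.0437]ᵀ.
Solving (det = 35.0000): k = 0.71706, ln C = 1.82193.

k = 0.717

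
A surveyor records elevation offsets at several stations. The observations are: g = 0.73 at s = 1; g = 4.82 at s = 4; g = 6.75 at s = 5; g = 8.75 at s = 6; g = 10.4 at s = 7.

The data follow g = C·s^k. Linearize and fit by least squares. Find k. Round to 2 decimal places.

Linearized form: ln g = k·ln s + ln C. From the 5 transformed points,
Σln s = 6.7334, Σ(ln s)² = 11.5091, Σln g = 7.6785, Σln s·ln g = 13.6970.
Equations: 11.5091·k + 6.7334·ln C = 13.6970;  6.7334·k + 5·ln C = 7.6785.
Solving (det = 12.2067): k = 1.37488, ln C = -0.31584.

k = 1.37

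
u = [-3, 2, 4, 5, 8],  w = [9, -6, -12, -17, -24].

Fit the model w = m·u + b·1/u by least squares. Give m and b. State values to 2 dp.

m = -3.09, b = 0.09

From the data, Σu·u = 118, Σu·1/u = 5, Σ1/u·1/u = 6901/14400.
And Σu·w = -364, Σ1/u·w = -77/5.
Normal equations: [[118, 5]; [5, 6901/14400]]·[m, b]ᵀ = [-364, -77/5]ᵀ.
det = 118·(6901/14400) − 5² = 227159/7200.
m = ((-364)·(6901/14400) − 5·(-77/5))/(227159/7200) = -701582/227159; b = (118·(-77/5) − 5·(-364))/(227159/7200) = 20160/227159.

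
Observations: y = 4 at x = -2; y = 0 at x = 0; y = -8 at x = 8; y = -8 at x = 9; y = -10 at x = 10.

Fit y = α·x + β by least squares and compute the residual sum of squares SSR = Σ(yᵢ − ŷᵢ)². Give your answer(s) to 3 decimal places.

From the data, Σx·x = 249, Σx = 25, Σ1 = 5.
Right-hand side: Σx·y = -244, Σy = -22.
So AᵀA·[α, β]ᵀ = Aᵀy: [[249, 25]; [25, 5]]·[α, β]ᵀ = [-244, -22]ᵀ.
det = 249·5 − 25² = 620.
α = ((-244)·5 − 25·(-22))/620 = -67/62; β = (249·(-22) − 25·(-244))/620 = 311/310.
Residuals: 259/310, -311/310, -111/310, 112/155, -61/310; SSR = 371/155.

SSR = 2.394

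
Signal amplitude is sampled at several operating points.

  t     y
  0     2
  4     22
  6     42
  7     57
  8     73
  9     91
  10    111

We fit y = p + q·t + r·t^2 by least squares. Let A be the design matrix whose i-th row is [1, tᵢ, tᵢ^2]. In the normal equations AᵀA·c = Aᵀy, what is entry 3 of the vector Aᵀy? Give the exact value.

Entry 3 ↔ basis t^2, so (Aᵀy)_{3} = Σᵢ (t^2)·yᵢ = (0)·(2) + (16)·(22) + (36)·(42) + (49)·(57) + (64)·(73) + (81)·(91) + (100)·(111) = 27800.

27800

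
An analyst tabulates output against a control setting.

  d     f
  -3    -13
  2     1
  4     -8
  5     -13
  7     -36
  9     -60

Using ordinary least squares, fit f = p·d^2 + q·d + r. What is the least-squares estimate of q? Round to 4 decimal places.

Compute the Gram sums: Σd^2·d^2 = 9940, Σd^2·d = 1242, Σd^2 = 184, Σd·d = 184, Σd = 24, Σ1 = 6.
For Mᵀf: Σd^2·f = -7190, Σd·f = -848, Σf = -129.
So MᵀM·[p, q, r]ᵀ = Mᵀf: [[9940, 1242, 184]; [1242, 184, 24]; [184, 24, 6]]·[p, q, r]ᵀ = [-7190, -848, -129]ᵀ.
Solving the 3×3 system (Gaussian elimination) gives p = -7950/8327, q = 14297/8327, r = 15163/16654.

q = 1.7169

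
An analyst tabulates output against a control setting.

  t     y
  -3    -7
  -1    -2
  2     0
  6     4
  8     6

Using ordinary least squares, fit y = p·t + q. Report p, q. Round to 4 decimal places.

Sums needed: Σt·t = 114, Σt = 12, Σ1 = 5.
And Σt·y = 95, Σy = 1.
Normal equations: [[114, 12]; [12, 5]]·[p, q]ᵀ = [95, 1]ᵀ.
Eliminating q: 5·(row 1) − 12·(row 2) gives 426·p = 5·95 − 12·1 = 463, so p = 463/426.
Then q = (1 − 12·(463/426))/5 = -171/71.

p = 1.0869, q = -2.4085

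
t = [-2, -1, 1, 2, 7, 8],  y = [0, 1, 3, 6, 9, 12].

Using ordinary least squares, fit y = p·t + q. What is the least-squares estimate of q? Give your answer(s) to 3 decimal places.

Compute the Gram sums: Σt·t = 123, Σt = 15, Σ1 = 6.
Right-hand side: Σt·y = 173, Σy = 31.
So MᵀM·[p, q]ᵀ = Mᵀy: [[123, 15]; [15, 6]]·[p, q]ᵀ = [173, 31]ᵀ.
Eliminating q: 6·(row 1) − 15·(row 2) gives 513·p = 6·173 − 15·31 = 573, so p = 191/171.
Then q = (31 − 15·(191/171))/6 = 406/171.

q = 2.374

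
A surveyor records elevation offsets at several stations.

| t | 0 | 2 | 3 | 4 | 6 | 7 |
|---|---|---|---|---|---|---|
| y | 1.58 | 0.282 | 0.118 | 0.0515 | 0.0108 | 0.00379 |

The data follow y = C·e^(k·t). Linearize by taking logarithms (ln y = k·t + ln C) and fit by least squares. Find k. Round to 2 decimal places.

k = -0.85

With ln yᵢ as the transformed response and tᵢ as the regressor:
XᵀX = [[114.0000, 22.0000]; [22.0000, 6]], rhs = [-87.0046, -16.0153]ᵀ  (here Σt = 22.0000, Σ(t)² = 114.0000, Σln y = -16.0153, Σt·ln y = -87.0046).
Δ = 114.0000·6 − (22.0000)² = 200.0000; k = (-87.0046·6 − 22.0000·-16.0153)/200.0000 = -0.84846, ln C = (114.0000·-16.0153 − 22.0000·-87.0046)/200.0000 = 0.44180.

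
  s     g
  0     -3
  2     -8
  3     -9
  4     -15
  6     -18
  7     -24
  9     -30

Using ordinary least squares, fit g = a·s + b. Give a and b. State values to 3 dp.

a = -3.035, b = -1.847

With design matrix M, MᵀM = [[195, 31]; [31, 7]] and Mᵀg = [-649, -107]ᵀ.
Eliminating b: 7·(row 1) − 31·(row 2) gives 404·a = 7·(-649) − 31·(-107) = -1226, so a = -613/202.
Then b = ((-107) − 31·(-613/202))/7 = -373/202.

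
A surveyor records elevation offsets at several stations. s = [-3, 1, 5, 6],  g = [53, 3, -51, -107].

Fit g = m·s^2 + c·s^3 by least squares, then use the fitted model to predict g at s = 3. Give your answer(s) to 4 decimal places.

ĝ = -0.3288

Forming AᵀA = [[2003, 10659]; [10659, 63011]] and Aᵀg = [-4647, -30915]ᵀ gives AᵀA·[m, c]ᵀ = Aᵀg.
Eliminating c: 63011·(row 1) − 10659·(row 2) gives 12596752·m = 63011·(-4647) − 10659·(-30915) = 36710868, so m = 9177717/3149188.
Then c = ((-30915) − 10659·(9177717/3149188))/63011 = -3097593/3149188.
At s = 3: ĝ = (9177717/3149188)·(9) + (-3097593/3149188)·(27) = -517779/1574594.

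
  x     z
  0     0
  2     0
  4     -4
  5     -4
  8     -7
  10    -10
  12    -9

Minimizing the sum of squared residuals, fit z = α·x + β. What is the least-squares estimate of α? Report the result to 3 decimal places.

Compute the Gram sums: Σx·x = 353, Σx = 41, Σ1 = 7.
Moment sums: Σx·z = -300, Σz = -34.
AᵀA·[α, β]ᵀ = Aᵀz becomes [[353, 41]; [41, 7]]·[α, β]ᵀ = [-300, -34]ᵀ.
Determinant 353·7 − 41² = 790.
α = ((-300)·7 − 41·(-34))/790 = -353/395; β = (353·(-34) − 41·(-300))/790 = 149/395.

α = -0.894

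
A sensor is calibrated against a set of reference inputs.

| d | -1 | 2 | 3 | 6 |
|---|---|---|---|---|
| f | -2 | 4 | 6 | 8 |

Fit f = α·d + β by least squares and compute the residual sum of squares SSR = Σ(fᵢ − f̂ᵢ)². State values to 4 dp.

SSR = 4.1600

Entries of AᵀA: Σd·d = 50, Σd = 10, Σ1 = 4.
For Aᵀf: Σd·f = 76, Σf = 16.
Normal equations: [[50, 10]; [10, 4]]·[α, β]ᵀ = [76, 16]ᵀ.
Determinant 50·4 − 10² = 100.
α = (76·4 − 10·16)/100 = 36/25; β = (50·16 − 10·76)/100 = 2/5.
Residuals: -24/25, 18/25, 32/25, -26/25; SSR = 104/25.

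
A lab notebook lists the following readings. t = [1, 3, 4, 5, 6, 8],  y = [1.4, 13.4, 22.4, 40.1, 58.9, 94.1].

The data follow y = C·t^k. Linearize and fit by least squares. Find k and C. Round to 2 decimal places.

k = 2.05, C = 1.40

Taking logs, ln y = k·ln t + ln C, so regress ln y on ln t.
XᵀX = [[13.2535, 7.9655]; [7.9655, 6]], rhs = [29.8549, 18.3524]ᵀ  (here Σln t = 7.9655, Σ(ln t)² = 13.2535, Σln y = 18.3524, Σln t·ln y = 29.8549).
Δ = 13.2535·6 − (7.9655)² = 16.0713; k = (29.8549·6 − 7.9655·18.3524)/16.0713 = 2.04981, ln C = (13.2535·18.3524 − 7.9655·29.8549)/16.0713 = 0.33741, so C = exp(0.33741) = 1.40132.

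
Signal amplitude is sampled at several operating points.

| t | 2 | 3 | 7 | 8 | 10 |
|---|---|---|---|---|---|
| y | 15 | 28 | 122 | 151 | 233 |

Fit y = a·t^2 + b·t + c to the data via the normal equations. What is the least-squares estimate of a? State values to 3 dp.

a = 2.055

Entries of XᵀX: Σt^2·t^2 = 16594, Σt^2·t = 1890, Σt^2 = 226, Σt·t = 226, Σt = 30, Σ1 = 5.
And Σt^2·y = 39254, Σt·y = 4506, Σy = 549.
Row-reducing yields a = 5311/2584, b = 6429/2584, c = 67/34.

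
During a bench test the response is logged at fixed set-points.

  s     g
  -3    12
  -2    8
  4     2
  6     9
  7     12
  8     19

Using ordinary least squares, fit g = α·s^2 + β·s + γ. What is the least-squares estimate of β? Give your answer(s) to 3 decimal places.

Setting ∂/∂α … = 0 gives: 8146·α + 1100·β + 178·γ = 2300;  1100·α + 178·β + 20·γ = 246;  178·α + 20·β + 6·γ = 62.
(Σs^2·s^2 = 8146, Σs^2·s = 1100, Σs^2 = 178, Σs·s = 178, Σs = 20, Σ1 = 6, Σs^2·g = 2300, Σs·g = 246, Σg = 62.)
Inverting the 3×3 Gram matrix, [α, β, γ]ᵀ = [23519/46722, -45263/23361, 28939/15574]ᵀ.

β = -1.938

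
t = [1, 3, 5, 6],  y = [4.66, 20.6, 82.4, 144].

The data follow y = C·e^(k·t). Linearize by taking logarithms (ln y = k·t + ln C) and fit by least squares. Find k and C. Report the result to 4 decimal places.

With ln yᵢ as the transformed response and tᵢ as the regressor:
AᵀA = [[71.0000, 15.0000]; [15.0000, 4]], rhs = [62.4917, 13.9457]ᵀ  (here Σt = 15.0000, Σ(t)² = 71.0000, Σln y = 13.9457, Σt·ln y = 62.4917).
Δ = 71.0000·4 − (15.0000)² = 59.0000; k = (62.4917·4 − 15.0000·13.9457)/59.0000 = 0.69121, ln C = (71.0000·13.9457 − 15.0000·62.4917)/59.0000 = 0.89440, so C = exp(0.89440) = 2.44587.

k = 0.6912, C = 2.4459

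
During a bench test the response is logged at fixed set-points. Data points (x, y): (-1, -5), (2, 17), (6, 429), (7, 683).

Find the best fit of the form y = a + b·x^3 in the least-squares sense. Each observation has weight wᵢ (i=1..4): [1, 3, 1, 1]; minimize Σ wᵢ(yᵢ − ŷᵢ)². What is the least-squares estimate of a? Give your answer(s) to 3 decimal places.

AᵀWA·[a, b]ᵀ = AᵀWy reads: 6·a + 582·b = 1158;  582·a + 164498·b = 327346.
(Σwᵢ·1 = 6, Σwᵢ·x^3 = 582, Σwᵢ·x^3·x^3 = 164498, Σwᵢ·y = 1158, Σwᵢ·x^3·y = 327346.)
Eliminating b: 164498·(row 1) − 582·(row 2) gives 648264·a = 164498·1158 − 582·327346 = -26688, so a = -1112/27011.
Then b = (327346 − 582·(-1112/27011))/164498 = 53755/27011.

a = -0.041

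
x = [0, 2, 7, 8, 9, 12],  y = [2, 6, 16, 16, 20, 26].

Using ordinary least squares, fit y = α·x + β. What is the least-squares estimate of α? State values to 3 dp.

The normal equations are: 342·α + 38·β = 744;  38·α + 6·β = 86.
(Σx·x = 342, Σx = 38, Σ1 = 6, Σx·y = 744, Σy = 86.)
det = 342·6 − 38² = 608.
α = (744·6 − 38·86)/608 = 299/152; β = (342·86 − 38·744)/608 = 15/8.

α = 1.967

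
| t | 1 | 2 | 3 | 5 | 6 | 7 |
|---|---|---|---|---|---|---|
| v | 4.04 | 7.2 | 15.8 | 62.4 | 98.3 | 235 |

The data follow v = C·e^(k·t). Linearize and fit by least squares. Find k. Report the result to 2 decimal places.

Linearized form: ln v = k·t + ln C. From the 6 transformed points,
XᵀX = [[124.0000, 24.0000]; [24.0000, 6]], rhs = [100.0375, 20.3115]ᵀ  (here Σt = 24.0000, Σ(t)² = 124.0000, Σln v = 20.3115, Σt·ln v = 100.0375).
Slope k = (n·Σt·ln v − Σt·Σln v)/(n·Σ(t)² − (Σt)²) = (6·100.0375 − 24.0000·20.3115)/168.0000 = 0.67112; ln C = (Σln v − k·Σt)/n = 0.70076.

k = 0.67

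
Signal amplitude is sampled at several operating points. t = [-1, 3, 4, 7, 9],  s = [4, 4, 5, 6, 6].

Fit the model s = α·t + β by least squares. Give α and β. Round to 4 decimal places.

Normal-equation sums: Σt·t = 156, Σt = 22, Σ1 = 5.
Right-hand side: Σt·s = 124, Σs = 25.
So MᵀM·[α, β]ᵀ = Mᵀs: [[156, 22]; [22, 5]]·[α, β]ᵀ = [124, 25]ᵀ.
Δ = 156·5 − 22² = 296.
α = (124·5 − 22·25)/296 = 35/148; β = (156·25 − 22·124)/296 = 293/74.

α = 0.2365, β = 3.9595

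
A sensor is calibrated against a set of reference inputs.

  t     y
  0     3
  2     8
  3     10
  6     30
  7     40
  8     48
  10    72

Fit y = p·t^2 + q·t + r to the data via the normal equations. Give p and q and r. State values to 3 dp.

Normal-equation sums: Σt^2·t^2 = 17890, Σt^2·t = 2106, Σt^2 = 262, Σt·t = 262, Σt = 36, Σ1 = 7.
Moment sums: Σt^2·y = 13434, Σt·y = 1610, Σy = 211.
So XᵀX·[p, q, r]ᵀ = Xᵀy: [[17890, 2106, 262]; [2106, 262, 36]; [262, 36, 7]]·[p, q, r]ᵀ = [13434, 1610, 211]ᵀ.
Inverting the 3×3 Gram matrix, [p, q, r]ᵀ = [47921/80256, 25031/26752, 10879/3648]ᵀ.

p = 0.597, q = 0.936, r = 2.982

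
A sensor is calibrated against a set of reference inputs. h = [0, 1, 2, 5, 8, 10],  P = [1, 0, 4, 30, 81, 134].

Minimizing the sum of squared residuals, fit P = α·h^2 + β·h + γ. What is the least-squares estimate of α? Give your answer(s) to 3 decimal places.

α = 1.516

MᵀM·[α, β, γ]ᵀ = MᵀP reads: 14738·α + 1646·β + 194·γ = 19350;  1646·α + 194·β + 26·γ = 2146;  194·α + 26·β + 6·γ = 250.
(Σh^2·h^2 = 14738, Σh^2·h = 1646, Σh^2 = 194, Σh·h = 194, Σh = 26, Σ1 = 6, Σh^2·P = 19350, Σh·P = 2146, ΣP = 250.)
Solving the 3×3 system (Gaussian elimination) gives α = 11354/7491, β = -14549/7491, γ = 2686/2497.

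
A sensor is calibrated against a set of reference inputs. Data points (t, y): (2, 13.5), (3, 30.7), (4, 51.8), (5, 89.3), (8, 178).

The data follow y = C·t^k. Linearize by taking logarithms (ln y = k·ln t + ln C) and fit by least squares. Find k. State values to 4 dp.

With ln yᵢ as the transformed response and ln tᵢ as the regressor:
Sums: Σln t = 6.8669, Σ(ln t)² = 10.5236, Σln y = 19.6481, Σln t·ln y = 29.0430.
Normal system: [[10.5236, 6.8669]; [6.8669, 5]]·[k, ln C]ᵀ = [29.0430, 19.6481]ᵀ.
Solving (det = 5.4631): k = 1.88405, ln C = 1.34209.

k = 1.8841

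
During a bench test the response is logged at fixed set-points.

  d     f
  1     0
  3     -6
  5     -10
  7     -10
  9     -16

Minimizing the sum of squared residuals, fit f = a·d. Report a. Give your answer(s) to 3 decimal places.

a = -1.709

MᵀM·[a]ᵀ = Mᵀf reads: 165·a = -282.
a = (-282)/165 = -1.70909.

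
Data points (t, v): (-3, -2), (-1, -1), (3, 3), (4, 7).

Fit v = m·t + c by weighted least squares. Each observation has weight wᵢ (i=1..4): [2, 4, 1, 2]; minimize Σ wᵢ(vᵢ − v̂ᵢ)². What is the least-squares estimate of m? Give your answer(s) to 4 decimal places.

m = 1.2721

From the data, Σwᵢ·t·t = 63, Σwᵢ·t = 1, Σwᵢ·1 = 9.
And Σwᵢ·t·v = 81, Σwᵢ·v = 9.
det = 63·9 − 1² = 566.
m = (81·9 − 1·9)/566 = 360/283; c = (63·9 − 1·81)/566 = 243/283.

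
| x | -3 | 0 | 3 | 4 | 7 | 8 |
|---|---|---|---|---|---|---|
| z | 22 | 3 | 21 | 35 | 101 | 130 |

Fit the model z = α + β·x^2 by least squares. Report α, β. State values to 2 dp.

Sums needed: Σ1 = 6, Σx^2 = 147, Σx^2·x^2 = 6915.
And Σz = 312, Σx^2·z = 14216.
det = 6·6915 − 147² = 19881.
α = (312·6915 − 147·14216)/19881 = 22576/6627; β = (6·14216 − 147·312)/19881 = 13144/6627.

α = 3.41, β = 1.98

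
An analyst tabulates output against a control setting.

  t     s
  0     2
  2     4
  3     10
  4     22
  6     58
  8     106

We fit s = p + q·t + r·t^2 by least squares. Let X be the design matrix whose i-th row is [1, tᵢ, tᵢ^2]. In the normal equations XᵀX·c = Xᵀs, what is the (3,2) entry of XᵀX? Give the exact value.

827

Row 3 ↔ basis t^2, column 2 ↔ basis t, so (XᵀX)_{3,2} = Σᵢ (t^2)·(t) = (0)·(0) + (4)·(2) + (9)·(3) + (16)·(4) + (36)·(6) + (64)·(8) = 827.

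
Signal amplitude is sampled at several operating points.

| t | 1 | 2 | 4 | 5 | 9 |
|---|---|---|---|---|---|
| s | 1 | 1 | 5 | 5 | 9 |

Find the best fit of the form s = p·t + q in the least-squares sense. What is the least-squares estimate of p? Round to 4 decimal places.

XᵀX·[p, q]ᵀ = Xᵀs reads: 127·p + 21·q = 129;  21·p + 5·q = 21.
(Σt·t = 127, Σt = 21, Σ1 = 5, Σt·s = 129, Σs = 21.)
det = 127·5 − 21² = 194.
p = (129·5 − 21·21)/194 = 102/97; q = (127·21 − 21·129)/194 = -21/97.

p = 1.0515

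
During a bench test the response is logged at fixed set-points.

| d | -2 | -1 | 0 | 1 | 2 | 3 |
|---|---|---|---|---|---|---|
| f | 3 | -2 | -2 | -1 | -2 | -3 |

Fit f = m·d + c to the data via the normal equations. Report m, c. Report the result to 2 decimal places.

m = -0.83, c = -0.75

XᵀX·[m, c]ᵀ = Xᵀf reads: 19·m + 3·c = -18;  3·m + 6·c = -7.
det = 19·6 − 3² = 105.
m = ((-18)·6 − 3·(-7))/105 = -29/35; c = (19·(-7) − 3·(-18))/105 = -79/105.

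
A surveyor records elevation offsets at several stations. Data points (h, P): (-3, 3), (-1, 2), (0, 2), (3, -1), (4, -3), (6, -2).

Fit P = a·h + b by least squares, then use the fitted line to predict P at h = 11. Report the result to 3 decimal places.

P̂ = -6.359

Normal-equation sums: Σh·h = 71, Σh = 9, Σ1 = 6.
For XᵀP: Σh·P = -38, ΣP = 1.
Normal equations: [[71, 9]; [9, 6]]·[a, b]ᵀ = [-38, 1]ᵀ.
det = 71·6 − 9² = 345.
a = ((-38)·6 − 9·1)/345 = -79/115; b = (71·1 − 9·(-38))/345 = 413/345.
At h = 11: P̂ = (-79/115)·(11) + (413/345)·(1) = -2194/345.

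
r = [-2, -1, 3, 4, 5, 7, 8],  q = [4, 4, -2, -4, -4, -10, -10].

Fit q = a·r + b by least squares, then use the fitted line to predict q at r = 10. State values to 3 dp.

Forming MᵀM = [[168, 24]; [24, 7]] and Mᵀq = [-204, -22]ᵀ gives MᵀM·[a, b]ᵀ = Mᵀq.
Eliminating b: 7·(row 1) − 24·(row 2) gives 600·a = 7·(-204) − 24·(-22) = -900, so a = -3/2.
Then b = ((-22) − 24·(-3/2))/7 = 2.
At r = 10: q̂ = (-3/2)·(10) + (2)·(1) = -13.

q̂ = -13.000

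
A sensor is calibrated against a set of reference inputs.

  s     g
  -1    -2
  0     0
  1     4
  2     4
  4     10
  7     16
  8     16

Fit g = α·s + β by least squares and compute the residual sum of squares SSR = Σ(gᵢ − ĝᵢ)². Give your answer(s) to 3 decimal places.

SSR = 6.357

Setting ∂/∂α … = 0 gives: 135·α + 21·β = 294;  21·α + 7·β = 48.
(Σs·s = 135, Σs = 21, Σ1 = 7, Σs·g = 294, Σg = 48.)
det = 135·7 − 21² = 504.
α = (294·7 − 21·48)/504 = 25/12; β = (135·48 − 21·294)/504 = 17/28.
Residuals: -11/21, -17/28, 55/42, -65/84, 89/84, 17/21, -107/84; SSR = 89/14.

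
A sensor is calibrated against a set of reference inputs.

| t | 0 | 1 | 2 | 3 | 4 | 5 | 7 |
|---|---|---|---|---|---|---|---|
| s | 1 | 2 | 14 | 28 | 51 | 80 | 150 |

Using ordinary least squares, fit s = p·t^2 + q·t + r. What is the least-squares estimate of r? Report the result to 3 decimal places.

Entries of MᵀM: Σt^2·t^2 = 3380, Σt^2·t = 568, Σt^2 = 104, Σt·t = 104, Σt = 22, Σ1 = 7.
For Mᵀs: Σt^2·s = 10476, Σt·s = 1768, Σs = 326.
Normal equations: [[3380, 568, 104]; [568, 104, 22]; [104, 22, 7]]·[p, q, r]ᵀ = [10476, 1768, 326]ᵀ.
Inverting the 3×3 Gram matrix, [p, q, r]ᵀ = [7465/2541, 2551/2541, -28/121]ᵀ.

r = -0.231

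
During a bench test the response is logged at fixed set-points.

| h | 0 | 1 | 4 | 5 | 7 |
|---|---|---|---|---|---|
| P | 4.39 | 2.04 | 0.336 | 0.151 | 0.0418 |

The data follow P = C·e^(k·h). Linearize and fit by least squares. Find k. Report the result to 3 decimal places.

k = -0.658

Let Y = ln P. Fitting Y = k·h + ln C by least squares:
Over the data: Σh = 17.0000, Σ(h)² = 91.0000, Σln P = -3.9637, Σh·ln P = -35.3260.
Normal system: [[91.0000, 17.0000]; [17.0000, 5]]·[k, ln C]ᵀ = [-35.3260, -3.9637]ᵀ.
Δ = 91.0000·5 − (17.0000)² = 166.0000; k = (-35.3260·5 − 17.0000·-3.9637)/166.0000 = -0.65812, ln C = (91.0000·-3.9637 − 17.0000·-35.3260)/166.0000 = 1.44485.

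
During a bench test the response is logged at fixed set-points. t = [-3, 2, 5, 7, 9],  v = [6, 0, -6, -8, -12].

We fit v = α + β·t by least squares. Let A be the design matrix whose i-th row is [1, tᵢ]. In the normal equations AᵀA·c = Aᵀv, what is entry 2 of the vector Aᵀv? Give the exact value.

-212

Entry 2 ↔ basis t, so (Aᵀv)_{2} = Σᵢ (t)·vᵢ = (-3)·(6) + (2)·(0) + (5)·(-6) + (7)·(-8) + (9)·(-12) = -212.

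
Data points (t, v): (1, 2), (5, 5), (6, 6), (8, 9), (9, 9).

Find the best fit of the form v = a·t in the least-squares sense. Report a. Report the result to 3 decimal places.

The normal equations are: 207·a = 216.
a = 216/207 = 1.04348.

a = 1.043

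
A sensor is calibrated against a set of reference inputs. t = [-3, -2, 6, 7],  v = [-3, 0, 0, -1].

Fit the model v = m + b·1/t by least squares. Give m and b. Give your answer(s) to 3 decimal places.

m = -0.872, b = 0.978

Forming XᵀX = [[4, -11/21]; [-11/21, 361/882]] and Xᵀv = [-4, 6/7]ᵀ gives XᵀX·[m, b]ᵀ = Xᵀv.
Δ = 4·(361/882) − (-11/21)² = 601/441.
m = ((-4)·(361/882) − (-11/21)·(6/7))/(601/441) = -524/601; b = (4·(6/7) − (-11/21)·(-4))/(601/441) = 588/601.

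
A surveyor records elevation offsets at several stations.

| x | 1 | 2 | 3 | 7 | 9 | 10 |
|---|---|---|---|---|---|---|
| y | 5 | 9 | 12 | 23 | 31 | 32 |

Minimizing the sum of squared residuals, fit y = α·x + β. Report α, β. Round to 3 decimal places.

α = 3.023, β = 2.545

The normal equations are: 244·α + 32·β = 819;  32·α + 6·β = 112.
(Σx·x = 244, Σx = 32, Σ1 = 6, Σx·y = 819, Σy = 112.)
Determinant 244·6 − 32² = 440.
α = (819·6 − 32·112)/440 = 133/44; β = (244·112 − 32·819)/440 = 28/11.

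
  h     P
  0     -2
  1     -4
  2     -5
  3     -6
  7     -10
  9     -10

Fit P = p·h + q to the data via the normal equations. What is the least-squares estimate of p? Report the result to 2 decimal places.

Sums needed: Σh·h = 144, Σh = 22, Σ1 = 6.
For MᵀP: Σh·P = -192, ΣP = -37.
Normal equations: [[144, 22]; [22, 6]]·[p, q]ᵀ = [-192, -37]ᵀ.
Eliminating q: 6·(row 1) − 22·(row 2) gives 380·p = 6·(-192) − 22·(-37) = -338, so p = -169/190.
Then q = ((-37) − 22·(-169/190))/6 = -276/95.

p = -0.89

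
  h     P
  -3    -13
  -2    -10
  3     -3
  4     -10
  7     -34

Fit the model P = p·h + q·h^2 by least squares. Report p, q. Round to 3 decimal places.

Entries of MᵀM: Σh·h = 87, Σh·h^2 = 399, Σh^2·h^2 = 2835.
And Σh·P = -228, Σh^2·P = -2010.
MᵀM·[p, q]ᵀ = MᵀP becomes [[87, 399]; [399, 2835]]·[p, q]ᵀ = [-228, -2010]ᵀ.
det = 87·2835 − 399² = 87444.
p = ((-228)·2835 − 399·(-2010))/87444 = 1235/694; q = (87·(-2010) − 399·(-228))/87444 = -4661/4858.

p = 1.780, q = -0.959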